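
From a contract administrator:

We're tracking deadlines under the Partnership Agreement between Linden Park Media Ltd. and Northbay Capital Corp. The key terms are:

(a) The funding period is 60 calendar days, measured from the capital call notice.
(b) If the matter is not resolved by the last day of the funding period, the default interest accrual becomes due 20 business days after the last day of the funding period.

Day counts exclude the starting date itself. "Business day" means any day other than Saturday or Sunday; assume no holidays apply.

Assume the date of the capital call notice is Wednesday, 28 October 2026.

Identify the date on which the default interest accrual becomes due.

Adding 60 calendar days to 28 October 2026 gives 27 December 2026, which is the last day of the funding period.
From Sunday, 27 December 2026, 20 business days (Dec 28, Dec 29, Dec 30, Dec 31, …, Jan 20, Jan 21, Jan 22, skipping weekends) brings us to Friday, 22 January 2027, which is the date on which the default interest accrual becomes due.

22 January 2027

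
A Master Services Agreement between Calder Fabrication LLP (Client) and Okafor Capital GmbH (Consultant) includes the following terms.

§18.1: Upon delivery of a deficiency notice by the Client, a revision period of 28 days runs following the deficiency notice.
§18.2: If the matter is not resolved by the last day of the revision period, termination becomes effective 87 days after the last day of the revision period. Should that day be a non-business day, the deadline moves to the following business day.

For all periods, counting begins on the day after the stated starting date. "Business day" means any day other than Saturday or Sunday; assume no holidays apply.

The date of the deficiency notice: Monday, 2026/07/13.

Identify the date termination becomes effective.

2026/11/05

The last day of the revision period: 2026/07/13 + 28 days = 2026/08/10.
Adding 87 calendar days to 2026/08/10 gives 2026/11/05, which is the date termination becomes effective. 2026/11/05 is a Thursday, so no roll-forward applies.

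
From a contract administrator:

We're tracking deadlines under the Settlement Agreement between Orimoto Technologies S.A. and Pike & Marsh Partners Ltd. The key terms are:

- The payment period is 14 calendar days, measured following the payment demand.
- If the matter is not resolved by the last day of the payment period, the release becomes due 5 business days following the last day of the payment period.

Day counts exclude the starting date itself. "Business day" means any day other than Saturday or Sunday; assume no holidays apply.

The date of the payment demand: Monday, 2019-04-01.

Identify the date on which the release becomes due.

2019-04-22

The last day of the payment period: 2019-04-01 + 14 days = 2019-04-15.
The date on which the release becomes due: counting 5 business days from Monday, 2019-04-15 (Apr 16, Apr 17, Apr 18, Apr 19, Apr 22, skipping weekends) reaches Monday, 2019-04-22.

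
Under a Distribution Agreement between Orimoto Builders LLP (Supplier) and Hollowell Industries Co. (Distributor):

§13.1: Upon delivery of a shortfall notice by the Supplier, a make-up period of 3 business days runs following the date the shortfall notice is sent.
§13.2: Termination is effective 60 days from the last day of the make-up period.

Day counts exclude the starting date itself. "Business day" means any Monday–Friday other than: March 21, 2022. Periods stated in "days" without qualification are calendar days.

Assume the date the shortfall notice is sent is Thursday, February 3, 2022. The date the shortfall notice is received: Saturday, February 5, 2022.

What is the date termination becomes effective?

April 9, 2022

From Thursday, February 3, 2022, 3 business days (Feb 4, Feb 7, Feb 8, skipping weekends) brings us to Tuesday, February 8, 2022, which is the last day of the make-up period.
Adding 60 calendar days to February 8, 2022 gives April 9, 2022, which is the date termination becomes effective.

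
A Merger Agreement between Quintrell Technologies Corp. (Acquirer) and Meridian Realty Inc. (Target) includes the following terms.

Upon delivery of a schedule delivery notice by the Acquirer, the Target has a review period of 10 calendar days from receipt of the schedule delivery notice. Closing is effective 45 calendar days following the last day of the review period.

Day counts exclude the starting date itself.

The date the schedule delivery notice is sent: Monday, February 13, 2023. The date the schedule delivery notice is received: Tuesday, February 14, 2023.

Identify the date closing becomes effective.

April 10, 2023

The last day of the review period: February 14, 2023 + 10 days = February 24, 2023.
Adding 45 calendar days to February 24, 2023 gives April 10, 2023, which is the date closing becomes effective.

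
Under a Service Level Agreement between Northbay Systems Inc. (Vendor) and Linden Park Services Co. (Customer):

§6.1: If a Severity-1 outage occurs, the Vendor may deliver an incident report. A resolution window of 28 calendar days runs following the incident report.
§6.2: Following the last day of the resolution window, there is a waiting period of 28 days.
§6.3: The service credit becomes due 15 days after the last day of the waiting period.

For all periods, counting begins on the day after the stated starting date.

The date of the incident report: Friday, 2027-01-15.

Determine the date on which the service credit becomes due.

Adding 28 calendar days to 2027-01-15 gives 2027-02-12, which is the last day of the resolution window.
Adding 28 calendar days to 2027-02-12 gives 2027-03-12, which is the last day of the waiting period.
Adding 15 calendar days to 2027-03-12 gives 2027-03-27, which is the date on which the service credit becomes due.

2027-03-27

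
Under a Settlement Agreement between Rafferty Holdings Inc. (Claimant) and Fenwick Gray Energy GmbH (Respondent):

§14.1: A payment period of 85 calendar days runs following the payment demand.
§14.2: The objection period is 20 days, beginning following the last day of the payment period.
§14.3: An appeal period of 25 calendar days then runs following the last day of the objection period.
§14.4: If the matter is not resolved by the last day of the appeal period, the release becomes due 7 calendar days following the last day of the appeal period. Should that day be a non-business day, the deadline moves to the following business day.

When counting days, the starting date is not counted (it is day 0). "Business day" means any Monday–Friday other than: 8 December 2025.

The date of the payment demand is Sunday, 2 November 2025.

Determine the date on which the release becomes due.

19 March 2026

The last day of the payment period: 2 November 2025 + 85 days = 26 January 2026.
Adding 20 calendar days to 26 January 2026 gives 15 February 2026, which is the last day of the objection period.
The last day of the appeal period: 25 calendar days after 15 February 2026 is 12 March 2026.
Adding 7 calendar days to 12 March 2026 gives 19 March 2026, which is the date on which the release becomes due. 19 March 2026 is a Thursday and is not a listed holiday, so no roll-forward applies.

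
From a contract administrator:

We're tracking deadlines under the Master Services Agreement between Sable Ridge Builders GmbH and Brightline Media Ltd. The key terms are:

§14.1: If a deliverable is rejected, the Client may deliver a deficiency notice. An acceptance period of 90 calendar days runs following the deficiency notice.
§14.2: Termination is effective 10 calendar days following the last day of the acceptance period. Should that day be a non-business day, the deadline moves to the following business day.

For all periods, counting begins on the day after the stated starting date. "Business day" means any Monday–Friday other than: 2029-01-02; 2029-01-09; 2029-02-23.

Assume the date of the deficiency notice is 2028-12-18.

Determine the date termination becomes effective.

2029-03-28

Adding 90 calendar days to 2028-12-18 gives 2029-03-18, which is the last day of the acceptance period.
The date termination becomes effective: 10 calendar days after 2029-03-18 is 2029-03-28. 2029-03-28 is a Wednesday and is not a listed holiday, so no roll-forward applies.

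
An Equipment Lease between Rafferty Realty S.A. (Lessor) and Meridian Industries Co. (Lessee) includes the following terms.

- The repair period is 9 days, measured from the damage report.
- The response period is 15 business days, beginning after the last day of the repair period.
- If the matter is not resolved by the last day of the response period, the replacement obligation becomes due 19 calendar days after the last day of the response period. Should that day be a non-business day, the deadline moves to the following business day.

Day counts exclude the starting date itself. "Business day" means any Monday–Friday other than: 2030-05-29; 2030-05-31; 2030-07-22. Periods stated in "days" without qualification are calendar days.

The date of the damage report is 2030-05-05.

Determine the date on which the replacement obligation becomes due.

The last day of the repair period: 2030-05-05 + 9 days = 2030-05-14.
The last day of the response period: counting 15 business days from Tuesday, 2030-05-14 (May 15, May 16, May 17, May 20, …, Jun 4, Jun 5, Jun 6, skipping weekends and the listed holidays on May 29, May 31) reaches Thursday, 2030-06-06.
The date on which the replacement obligation becomes due: 2030-06-06 + 19 days = 2030-06-25. 2030-06-25 is a Tuesday and is not a listed holiday, so no roll-forward applies.

2030-06-25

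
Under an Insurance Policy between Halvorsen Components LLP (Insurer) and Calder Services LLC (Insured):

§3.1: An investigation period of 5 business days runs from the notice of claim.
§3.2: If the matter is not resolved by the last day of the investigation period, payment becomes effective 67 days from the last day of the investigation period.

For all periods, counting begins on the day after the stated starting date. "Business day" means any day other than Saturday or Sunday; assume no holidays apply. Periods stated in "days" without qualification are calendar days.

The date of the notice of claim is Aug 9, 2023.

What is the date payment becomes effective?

Oct 22, 2023

The last day of the investigation period: counting 5 business days from Wednesday, Aug 9, 2023 (Aug 10, Aug 11, Aug 14, Aug 15, Aug 16, skipping weekends) reaches Wednesday, Aug 16, 2023.
Adding 67 calendar days to Aug 16, 2023 gives Oct 22, 2023, which is the date payment becomes effective.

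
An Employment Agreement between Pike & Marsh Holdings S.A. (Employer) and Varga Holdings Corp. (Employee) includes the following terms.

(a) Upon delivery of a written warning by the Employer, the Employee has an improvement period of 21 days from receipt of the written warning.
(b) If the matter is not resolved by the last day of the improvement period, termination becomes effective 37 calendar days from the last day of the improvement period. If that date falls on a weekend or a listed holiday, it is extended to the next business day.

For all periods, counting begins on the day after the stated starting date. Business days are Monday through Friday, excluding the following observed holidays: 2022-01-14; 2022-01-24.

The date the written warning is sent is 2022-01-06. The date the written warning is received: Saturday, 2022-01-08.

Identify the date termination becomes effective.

Adding 21 calendar days to 2022-01-08 gives 2022-01-29, which is the last day of the improvement period.
The date termination becomes effective: 37 calendar days after 2022-01-29 is 2022-03-07. 2022-03-07 is a Monday and is not a listed holiday, so no roll-forward applies.

2022-03-07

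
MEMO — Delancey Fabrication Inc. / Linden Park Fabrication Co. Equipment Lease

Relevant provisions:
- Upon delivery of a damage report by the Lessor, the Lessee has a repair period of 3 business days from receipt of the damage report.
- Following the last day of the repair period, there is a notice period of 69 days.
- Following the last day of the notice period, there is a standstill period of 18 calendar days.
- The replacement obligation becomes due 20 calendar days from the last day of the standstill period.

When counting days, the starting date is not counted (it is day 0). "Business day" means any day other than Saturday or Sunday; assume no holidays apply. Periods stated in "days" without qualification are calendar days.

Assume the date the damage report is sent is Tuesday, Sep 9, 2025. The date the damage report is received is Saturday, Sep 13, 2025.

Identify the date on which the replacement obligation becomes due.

From Saturday, Sep 13, 2025, 3 business days (Sep 15, Sep 16, Sep 17, skipping weekends) brings us to Wednesday, Sep 17, 2025, which is the last day of the repair period.
Adding 69 calendar days to Sep 17, 2025 gives Nov 25, 2025, which is the last day of the notice period.
Adding 18 calendar days to Nov 25, 2025 gives Dec 13, 2025, which is the last day of the standstill period.
The date on which the replacement obligation becomes due: Dec 13, 2025 + 20 days = Jan 2, 2026.

Jan 2, 2026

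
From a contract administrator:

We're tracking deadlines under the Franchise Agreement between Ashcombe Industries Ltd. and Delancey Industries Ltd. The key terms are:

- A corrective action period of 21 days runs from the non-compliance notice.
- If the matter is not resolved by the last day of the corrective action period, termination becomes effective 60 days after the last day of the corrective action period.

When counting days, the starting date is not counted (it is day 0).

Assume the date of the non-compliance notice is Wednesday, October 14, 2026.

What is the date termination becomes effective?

January 3, 2027

Adding 21 calendar days to October 14, 2026 gives November 4, 2026, which is the last day of the corrective action period.
Adding 60 calendar days to November 4, 2026 gives January 3, 2027, which is the date termination becomes effective.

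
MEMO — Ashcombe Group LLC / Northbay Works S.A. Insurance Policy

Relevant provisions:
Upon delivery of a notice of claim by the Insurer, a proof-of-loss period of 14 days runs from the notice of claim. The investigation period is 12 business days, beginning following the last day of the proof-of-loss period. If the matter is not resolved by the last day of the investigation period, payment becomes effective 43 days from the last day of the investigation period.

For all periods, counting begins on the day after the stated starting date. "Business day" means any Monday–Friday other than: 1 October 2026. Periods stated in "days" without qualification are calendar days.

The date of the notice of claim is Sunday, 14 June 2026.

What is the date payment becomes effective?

The last day of the proof-of-loss period: 14 calendar days after 14 June 2026 is 28 June 2026.
The last day of the investigation period: 12 business days after Sunday, 28 June 2026, skipping weekends — Jun 29, Jun 30, Jul 1, Jul 2, …, Jul 10, Jul 13, Jul 14 — lands on Tuesday, 14 July 2026.
The date payment becomes effective: 14 July 2026 + 43 days = 26 August 2026.

26 August 2026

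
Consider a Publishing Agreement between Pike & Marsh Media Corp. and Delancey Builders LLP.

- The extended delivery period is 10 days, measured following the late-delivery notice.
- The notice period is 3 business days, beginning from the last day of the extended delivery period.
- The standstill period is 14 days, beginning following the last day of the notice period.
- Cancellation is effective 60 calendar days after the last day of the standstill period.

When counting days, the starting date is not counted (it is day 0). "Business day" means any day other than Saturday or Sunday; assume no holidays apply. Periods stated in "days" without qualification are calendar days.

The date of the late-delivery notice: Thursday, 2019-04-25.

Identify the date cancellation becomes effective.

2019-07-21

Adding 10 calendar days to 2019-04-25 gives 2019-05-05, which is the last day of the extended delivery period.
The last day of the notice period: counting 3 business days from Sunday, 2019-05-05 (May 6, May 7, May 8, skipping weekends) reaches Wednesday, 2019-05-08.
The last day of the standstill period: 2019-05-08 + 14 days = 2019-05-22.
Adding 60 calendar days to 2019-05-22 gives 2019-07-21, which is the date cancellation becomes effective.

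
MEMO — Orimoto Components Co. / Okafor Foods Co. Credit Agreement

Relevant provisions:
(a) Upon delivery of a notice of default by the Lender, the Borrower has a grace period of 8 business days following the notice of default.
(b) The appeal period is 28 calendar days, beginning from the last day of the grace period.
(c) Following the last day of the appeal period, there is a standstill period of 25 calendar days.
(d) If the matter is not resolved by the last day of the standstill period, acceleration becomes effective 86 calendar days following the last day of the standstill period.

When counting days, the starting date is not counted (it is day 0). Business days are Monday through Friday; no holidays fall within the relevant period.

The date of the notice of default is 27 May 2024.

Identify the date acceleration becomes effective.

23 October 2024

The last day of the grace period: 8 business days after Monday, 27 May 2024, skipping weekends — May 28, May 29, May 30, May 31, Jun 3, Jun 4, Jun 5, Jun 6 — lands on Thursday, 6 June 2024.
The last day of the appeal period: 28 calendar days after 6 June 2024 is 4 July 2024.
The last day of the standstill period: 25 calendar days after 4 July 2024 is 29 July 2024.
The date acceleration becomes effective: 86 calendar days after 29 July 2024 is 23 October 2024.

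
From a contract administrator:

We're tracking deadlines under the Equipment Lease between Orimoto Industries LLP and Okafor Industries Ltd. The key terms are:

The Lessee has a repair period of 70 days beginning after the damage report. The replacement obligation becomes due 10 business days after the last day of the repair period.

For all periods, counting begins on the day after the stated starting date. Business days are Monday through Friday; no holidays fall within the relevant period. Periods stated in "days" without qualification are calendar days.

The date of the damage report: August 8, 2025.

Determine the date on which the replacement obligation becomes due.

October 31, 2025

The last day of the repair period: 70 calendar days after August 8, 2025 is October 17, 2025.
From Friday, October 17, 2025, 10 business days (Oct 20, Oct 21, Oct 22, Oct 23, Oct 24, Oct 27, Oct 28, Oct 29, Oct 30, Oct 31, skipping weekends) brings us to Friday, October 31, 2025, which is the date on which the replacement obligation becomes due.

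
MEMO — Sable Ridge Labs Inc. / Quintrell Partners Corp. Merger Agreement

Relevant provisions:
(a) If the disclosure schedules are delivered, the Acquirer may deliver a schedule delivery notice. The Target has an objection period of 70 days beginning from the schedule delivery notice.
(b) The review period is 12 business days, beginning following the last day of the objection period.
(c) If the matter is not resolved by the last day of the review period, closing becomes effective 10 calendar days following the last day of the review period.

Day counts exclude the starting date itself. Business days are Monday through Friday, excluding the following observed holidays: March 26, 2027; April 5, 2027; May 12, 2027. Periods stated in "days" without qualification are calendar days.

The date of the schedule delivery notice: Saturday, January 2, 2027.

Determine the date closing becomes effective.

Adding 70 calendar days to January 2, 2027 gives March 13, 2027, which is the last day of the objection period.
The last day of the review period: counting 12 business days from Saturday, March 13, 2027 (Mar 15, Mar 16, Mar 17, Mar 18, …, Mar 29, Mar 30, Mar 31, skipping weekends and the listed holiday on Mar 26) reaches Wednesday, March 31, 2027.
Adding 10 calendar days to March 31, 2027 gives April 10, 2027, which is the date closing becomes effective.

April 10, 2027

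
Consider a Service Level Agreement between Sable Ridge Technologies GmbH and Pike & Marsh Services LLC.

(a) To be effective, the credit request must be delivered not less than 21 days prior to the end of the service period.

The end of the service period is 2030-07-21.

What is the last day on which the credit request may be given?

Counting back 21 calendar days from 2030-07-21 gives 2030-06-30.

2030-06-30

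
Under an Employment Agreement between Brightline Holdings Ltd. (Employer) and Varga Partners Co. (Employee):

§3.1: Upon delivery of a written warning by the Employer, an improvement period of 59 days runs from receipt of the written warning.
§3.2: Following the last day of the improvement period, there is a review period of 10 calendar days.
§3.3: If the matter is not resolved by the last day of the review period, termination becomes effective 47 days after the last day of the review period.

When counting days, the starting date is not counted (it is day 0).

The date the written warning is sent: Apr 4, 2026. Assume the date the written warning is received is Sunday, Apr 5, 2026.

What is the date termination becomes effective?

The last day of the improvement period: Apr 5, 2026 + 59 days = Jun 3, 2026.
The last day of the review period: Jun 3, 2026 + 10 days = Jun 13, 2026.
The date termination becomes effective: Jun 13, 2026 + 47 days = Jul 30, 2026.

Jul 30, 2026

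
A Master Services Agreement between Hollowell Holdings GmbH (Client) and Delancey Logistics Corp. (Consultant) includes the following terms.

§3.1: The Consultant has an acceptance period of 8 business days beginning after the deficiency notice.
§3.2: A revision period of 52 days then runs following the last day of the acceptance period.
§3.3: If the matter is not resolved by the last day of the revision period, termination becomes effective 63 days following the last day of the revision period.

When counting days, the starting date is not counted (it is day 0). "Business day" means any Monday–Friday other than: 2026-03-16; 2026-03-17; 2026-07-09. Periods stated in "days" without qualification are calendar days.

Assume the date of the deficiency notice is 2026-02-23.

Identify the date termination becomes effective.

2026-06-28

The last day of the acceptance period: counting 8 business days from Monday, 2026-02-23 (Feb 24, Feb 25, Feb 26, Feb 27, Mar 2, Mar 3, Mar 4, Mar 5, skipping weekends) reaches Thursday, 2026-03-05.
The last day of the revision period: 2026-03-05 + 52 days = 2026-04-26.
Adding 63 calendar days to 2026-04-26 gives 2026-06-28, which is the date termination becomes effective.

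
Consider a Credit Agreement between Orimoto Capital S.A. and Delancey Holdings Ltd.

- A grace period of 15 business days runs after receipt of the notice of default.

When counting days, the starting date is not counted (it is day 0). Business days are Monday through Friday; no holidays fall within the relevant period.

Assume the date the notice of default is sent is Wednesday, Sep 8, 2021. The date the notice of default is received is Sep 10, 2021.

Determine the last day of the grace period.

Oct 1, 2021

From Friday, Sep 10, 2021, 15 business days (Sep 13, Sep 14, Sep 15, Sep 16, …, Sep 29, Sep 30, Oct 1, skipping weekends) brings us to Friday, Oct 1, 2021, which is the last day of the grace period.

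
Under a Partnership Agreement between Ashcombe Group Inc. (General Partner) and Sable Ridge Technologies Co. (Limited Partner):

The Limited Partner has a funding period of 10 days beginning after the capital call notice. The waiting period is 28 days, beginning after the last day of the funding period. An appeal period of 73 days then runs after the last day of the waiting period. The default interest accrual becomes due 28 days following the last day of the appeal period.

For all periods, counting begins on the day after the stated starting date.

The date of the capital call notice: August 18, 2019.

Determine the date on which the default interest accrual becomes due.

The last day of the funding period: 10 calendar days after August 18, 2019 is August 28, 2019.
The last day of the waiting period: 28 calendar days after August 28, 2019 is September 25, 2019.
The last day of the appeal period: 73 calendar days after September 25, 2019 is December 7, 2019.
The date on which the default interest accrual becomes due: December 7, 2019 + 28 days = January 4, 2020.

January 4, 2020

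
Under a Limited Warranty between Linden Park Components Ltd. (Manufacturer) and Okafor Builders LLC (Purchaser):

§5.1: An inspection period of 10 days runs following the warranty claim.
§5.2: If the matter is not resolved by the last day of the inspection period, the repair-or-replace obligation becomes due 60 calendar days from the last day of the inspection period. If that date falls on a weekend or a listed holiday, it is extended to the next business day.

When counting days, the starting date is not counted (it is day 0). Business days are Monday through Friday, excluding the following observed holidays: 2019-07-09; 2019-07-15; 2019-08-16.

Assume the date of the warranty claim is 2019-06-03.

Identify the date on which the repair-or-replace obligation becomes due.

Adding 10 calendar days to 2019-06-03 gives 2019-06-13, which is the last day of the inspection period.
Adding 60 calendar days to 2019-06-13 gives 2019-08-12, which is the date on which the repair-or-replace obligation becomes due. 2019-08-12 is a Monday and is not a listed holiday, so no roll-forward applies.

2019-08-12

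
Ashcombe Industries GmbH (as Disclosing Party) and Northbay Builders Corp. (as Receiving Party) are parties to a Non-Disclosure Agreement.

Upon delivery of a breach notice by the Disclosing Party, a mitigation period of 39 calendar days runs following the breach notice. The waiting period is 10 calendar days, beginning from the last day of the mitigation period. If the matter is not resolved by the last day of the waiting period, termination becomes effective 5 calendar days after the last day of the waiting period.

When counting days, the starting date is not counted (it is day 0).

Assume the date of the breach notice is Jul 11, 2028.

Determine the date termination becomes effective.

Sep 3, 2028

Adding 39 calendar days to Jul 11, 2028 gives Aug 19, 2028, which is the last day of the mitigation period.
Adding 10 calendar days to Aug 19, 2028 gives Aug 29, 2028, which is the last day of the waiting period.
The date termination becomes effective: Aug 29, 2028 + 5 days = Sep 3, 2028.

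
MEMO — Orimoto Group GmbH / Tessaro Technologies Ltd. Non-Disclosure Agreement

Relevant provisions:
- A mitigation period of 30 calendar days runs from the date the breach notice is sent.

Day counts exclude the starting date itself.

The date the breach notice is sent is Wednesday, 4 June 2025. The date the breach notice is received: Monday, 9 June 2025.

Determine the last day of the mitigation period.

4 July 2025

The last day of the mitigation period: 4 June 2025 + 30 days = 4 July 2025.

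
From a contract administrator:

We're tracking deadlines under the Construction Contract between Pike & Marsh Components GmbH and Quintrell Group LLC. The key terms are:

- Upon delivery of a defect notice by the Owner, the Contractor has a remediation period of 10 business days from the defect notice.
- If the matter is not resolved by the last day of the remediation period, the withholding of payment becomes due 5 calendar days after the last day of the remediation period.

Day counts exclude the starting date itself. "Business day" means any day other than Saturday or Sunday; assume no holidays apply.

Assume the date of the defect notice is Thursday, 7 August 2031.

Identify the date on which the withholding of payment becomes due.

26 August 2031

From Thursday, 7 August 2031, 10 business days (Aug 8, Aug 11, Aug 12, Aug 13, Aug 14, Aug 15, Aug 18, Aug 19, Aug 20, Aug 21, skipping weekends) brings us to Thursday, 21 August 2031, which is the last day of the remediation period.
The date on which the withholding of payment becomes due: 5 calendar days after 21 August 2031 is 26 August 2031.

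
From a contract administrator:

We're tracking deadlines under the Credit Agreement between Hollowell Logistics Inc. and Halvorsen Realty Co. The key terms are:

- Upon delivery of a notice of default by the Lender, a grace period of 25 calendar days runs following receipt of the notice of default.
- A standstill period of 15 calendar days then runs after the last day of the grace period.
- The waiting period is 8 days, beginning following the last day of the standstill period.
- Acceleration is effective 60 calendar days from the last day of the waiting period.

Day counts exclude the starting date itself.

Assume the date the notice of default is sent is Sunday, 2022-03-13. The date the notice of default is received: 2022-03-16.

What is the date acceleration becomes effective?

The last day of the grace period: 25 calendar days after 2022-03-16 is 2022-04-10.
The last day of the standstill period: 15 calendar days after 2022-04-10 is 2022-04-25.
The last day of the waiting period: 2022-04-25 + 8 days = 2022-05-03.
Adding 60 calendar days to 2022-05-03 gives 2022-07-02, which is the date acceleration becomes effective.

2022-07-02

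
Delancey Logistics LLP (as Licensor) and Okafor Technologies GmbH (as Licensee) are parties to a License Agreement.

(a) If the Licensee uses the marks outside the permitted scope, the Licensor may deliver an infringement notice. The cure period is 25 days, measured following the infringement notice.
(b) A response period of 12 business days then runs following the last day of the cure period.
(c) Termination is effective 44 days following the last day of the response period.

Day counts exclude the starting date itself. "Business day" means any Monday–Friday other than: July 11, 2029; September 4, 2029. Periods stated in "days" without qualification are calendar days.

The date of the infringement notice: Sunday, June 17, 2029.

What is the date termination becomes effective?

Adding 25 calendar days to June 17, 2029 gives July 12, 2029, which is the last day of the cure period.
From Thursday, July 12, 2029, 12 business days (Jul 13, Jul 16, Jul 17, Jul 18, …, Jul 26, Jul 27, Jul 30, skipping weekends) brings us to Monday, July 30, 2029, which is the last day of the response period.
The date termination becomes effective: 44 calendar days after July 30, 2029 is September 12, 2029.

September 12, 2029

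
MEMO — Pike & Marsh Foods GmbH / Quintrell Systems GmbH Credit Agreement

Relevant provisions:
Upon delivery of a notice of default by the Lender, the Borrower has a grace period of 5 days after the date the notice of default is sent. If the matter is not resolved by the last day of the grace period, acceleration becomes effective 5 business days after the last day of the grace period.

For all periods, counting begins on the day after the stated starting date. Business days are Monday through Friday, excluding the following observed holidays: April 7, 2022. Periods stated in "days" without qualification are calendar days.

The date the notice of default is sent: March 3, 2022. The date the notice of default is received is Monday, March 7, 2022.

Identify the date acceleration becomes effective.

March 15, 2022

The last day of the grace period: 5 calendar days after March 3, 2022 is March 8, 2022.
The date acceleration becomes effective: 5 business days after Tuesday, March 8, 2022, skipping weekends — Mar 9, Mar 10, Mar 11, Mar 14, Mar 15 — lands on Tuesday, March 15, 2022.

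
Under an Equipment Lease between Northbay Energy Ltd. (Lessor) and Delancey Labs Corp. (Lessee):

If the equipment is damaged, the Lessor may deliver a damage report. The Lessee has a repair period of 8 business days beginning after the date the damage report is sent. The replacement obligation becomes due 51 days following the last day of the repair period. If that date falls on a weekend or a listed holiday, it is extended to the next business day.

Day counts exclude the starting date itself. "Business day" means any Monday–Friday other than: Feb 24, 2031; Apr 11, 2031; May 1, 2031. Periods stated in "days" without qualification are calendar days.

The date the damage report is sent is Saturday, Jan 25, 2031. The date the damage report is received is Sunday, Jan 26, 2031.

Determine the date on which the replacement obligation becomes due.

Mar 28, 2031

From Saturday, Jan 25, 2031, 8 business days (Jan 27, Jan 28, Jan 29, Jan 30, Jan 31, Feb 3, Feb 4, Feb 5, skipping weekends) brings us to Wednesday, Feb 5, 2031, which is the last day of the repair period.
The date on which the replacement obligation becomes due: Feb 5, 2031 + 51 days = Mar 28, 2031. Mar 28, 2031 is a Friday and is not a listed holiday, so no roll-forward applies.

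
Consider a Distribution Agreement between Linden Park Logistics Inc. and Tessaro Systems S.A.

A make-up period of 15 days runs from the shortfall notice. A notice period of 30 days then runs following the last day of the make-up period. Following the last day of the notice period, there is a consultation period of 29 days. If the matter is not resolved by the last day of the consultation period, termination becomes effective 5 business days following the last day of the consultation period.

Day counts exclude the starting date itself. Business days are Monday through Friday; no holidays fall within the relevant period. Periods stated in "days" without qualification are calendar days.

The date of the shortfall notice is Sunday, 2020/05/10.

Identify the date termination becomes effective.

Adding 15 calendar days to 2020/05/10 gives 2020/05/25, which is the last day of the make-up period.
The last day of the notice period: 2020/05/25 + 30 days = 2020/06/24.
The last day of the consultation period: 29 calendar days after 2020/06/24 is 2020/07/23.
From Thursday, 2020/07/23, 5 business days (Jul 24, Jul 27, Jul 28, Jul 29, Jul 30, skipping weekends) brings us to Thursday, 2020/07/30, which is the date termination becomes effective.

2020/07/30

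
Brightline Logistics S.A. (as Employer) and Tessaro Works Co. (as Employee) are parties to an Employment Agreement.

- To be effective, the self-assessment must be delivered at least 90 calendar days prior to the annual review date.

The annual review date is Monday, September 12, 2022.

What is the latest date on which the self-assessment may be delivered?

June 14, 2022

September 12, 2022 minus 90 days is June 14, 2022.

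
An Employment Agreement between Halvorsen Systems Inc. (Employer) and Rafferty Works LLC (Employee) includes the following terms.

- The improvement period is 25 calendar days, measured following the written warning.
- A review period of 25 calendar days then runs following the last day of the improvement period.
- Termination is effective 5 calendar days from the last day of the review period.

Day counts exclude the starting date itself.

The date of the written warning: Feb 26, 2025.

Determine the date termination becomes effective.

The last day of the improvement period: 25 calendar days after Feb 26, 2025 is Mar 23, 2025.
The last day of the review period: 25 calendar days after Mar 23, 2025 is Apr 17, 2025.
The date termination becomes effective: Apr 17, 2025 + 5 days = Apr 22, 2025.

Apr 22, 2025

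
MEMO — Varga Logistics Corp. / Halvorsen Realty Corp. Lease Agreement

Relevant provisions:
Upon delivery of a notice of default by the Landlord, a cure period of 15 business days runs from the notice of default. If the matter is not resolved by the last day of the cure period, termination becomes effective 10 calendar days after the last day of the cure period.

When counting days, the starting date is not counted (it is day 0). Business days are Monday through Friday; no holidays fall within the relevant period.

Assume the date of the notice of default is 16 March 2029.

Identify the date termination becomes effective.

16 April 2029

The last day of the cure period: counting 15 business days from Friday, 16 March 2029 (Mar 19, Mar 20, Mar 21, Mar 22, …, Apr 4, Apr 5, Apr 6, skipping weekends) reaches Friday, 6 April 2029.
Adding 10 calendar days to 6 April 2029 gives 16 April 2029, which is the date termination becomes effective.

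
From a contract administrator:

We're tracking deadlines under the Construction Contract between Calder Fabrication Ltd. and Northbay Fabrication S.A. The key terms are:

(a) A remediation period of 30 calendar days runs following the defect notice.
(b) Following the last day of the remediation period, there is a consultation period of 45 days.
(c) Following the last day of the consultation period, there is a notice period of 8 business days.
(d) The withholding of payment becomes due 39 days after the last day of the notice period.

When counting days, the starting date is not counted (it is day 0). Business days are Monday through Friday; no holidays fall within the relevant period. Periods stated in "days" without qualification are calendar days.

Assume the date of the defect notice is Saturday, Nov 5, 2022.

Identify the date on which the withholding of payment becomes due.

The last day of the remediation period: 30 calendar days after Nov 5, 2022 is Dec 5, 2022.
The last day of the consultation period: 45 calendar days after Dec 5, 2022 is Jan 19, 2023.
The last day of the notice period: 8 business days after Thursday, Jan 19, 2023, skipping weekends — Jan 20, Jan 23, Jan 24, Jan 25, Jan 26, Jan 27, Jan 30, Jan 31 — lands on Tuesday, Jan 31, 2023.
The date on which the withholding of payment becomes due: Jan 31, 2023 + 39 days = Mar 11, 2023.

Mar 11, 2023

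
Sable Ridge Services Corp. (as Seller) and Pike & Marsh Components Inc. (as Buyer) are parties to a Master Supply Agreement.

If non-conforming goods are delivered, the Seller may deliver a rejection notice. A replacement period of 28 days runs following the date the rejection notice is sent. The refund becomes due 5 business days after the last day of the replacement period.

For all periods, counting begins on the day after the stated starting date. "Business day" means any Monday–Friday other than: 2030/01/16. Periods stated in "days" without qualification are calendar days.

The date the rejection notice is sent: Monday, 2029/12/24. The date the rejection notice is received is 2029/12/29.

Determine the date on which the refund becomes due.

2030/01/28

Adding 28 calendar days to 2029/12/24 gives 2030/01/21, which is the last day of the replacement period.
The date on which the refund becomes due: 5 business days after Monday, 2030/01/21, skipping weekends — Jan 22, Jan 23, Jan 24, Jan 25, Jan 28 — lands on Monday, 2030/01/28.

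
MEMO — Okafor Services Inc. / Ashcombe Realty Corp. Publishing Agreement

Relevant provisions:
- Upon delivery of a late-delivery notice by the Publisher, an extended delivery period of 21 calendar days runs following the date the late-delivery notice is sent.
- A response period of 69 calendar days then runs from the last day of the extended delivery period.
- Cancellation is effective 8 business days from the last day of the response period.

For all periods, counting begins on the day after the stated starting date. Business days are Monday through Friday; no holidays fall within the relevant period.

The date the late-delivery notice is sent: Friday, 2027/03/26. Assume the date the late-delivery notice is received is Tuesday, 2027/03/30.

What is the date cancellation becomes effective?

2027/07/06

The last day of the extended delivery period: 21 calendar days after 2027/03/26 is 2027/04/16.
Adding 69 calendar days to 2027/04/16 gives 2027/06/24, which is the last day of the response period.
From Thursday, 2027/06/24, 8 business days (Jun 25, Jun 28, Jun 29, Jun 30, Jul 1, Jul 2, Jul 5, Jul 6, skipping weekends) brings us to Tuesday, 2027/07/06, which is the date cancellation becomes effective.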